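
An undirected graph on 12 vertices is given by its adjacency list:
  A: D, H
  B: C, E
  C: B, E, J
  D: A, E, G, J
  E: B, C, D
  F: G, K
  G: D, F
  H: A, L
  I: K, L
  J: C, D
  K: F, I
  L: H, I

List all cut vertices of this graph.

D

Removing D increases the component count from 1 to 2, so D is a cut vertex.
By contrast removing B leaves 1 component; it is not a cut vertex. No other vertex is a cut vertex either.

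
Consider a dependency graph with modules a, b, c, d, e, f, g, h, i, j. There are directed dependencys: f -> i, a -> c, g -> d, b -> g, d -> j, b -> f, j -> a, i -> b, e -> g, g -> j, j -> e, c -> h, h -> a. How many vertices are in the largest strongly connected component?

4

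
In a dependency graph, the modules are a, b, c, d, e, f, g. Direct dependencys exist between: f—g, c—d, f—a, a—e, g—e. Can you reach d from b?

No

The component containing b is {b}, and d is not in it.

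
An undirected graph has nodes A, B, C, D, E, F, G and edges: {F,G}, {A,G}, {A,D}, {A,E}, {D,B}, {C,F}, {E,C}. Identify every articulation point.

Removing A increases the component count from 1 to 2, so A is a cut vertex.
Removing D increases the component count from 1 to 2, so D is a cut vertex.
By contrast removing F leaves 1 component; it is not a cut vertex. No other vertex is a cut vertex either.

A, D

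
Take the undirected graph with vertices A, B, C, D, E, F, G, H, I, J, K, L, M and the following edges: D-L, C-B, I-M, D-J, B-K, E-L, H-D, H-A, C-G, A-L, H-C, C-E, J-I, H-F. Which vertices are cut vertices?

B, C, D, H, I, J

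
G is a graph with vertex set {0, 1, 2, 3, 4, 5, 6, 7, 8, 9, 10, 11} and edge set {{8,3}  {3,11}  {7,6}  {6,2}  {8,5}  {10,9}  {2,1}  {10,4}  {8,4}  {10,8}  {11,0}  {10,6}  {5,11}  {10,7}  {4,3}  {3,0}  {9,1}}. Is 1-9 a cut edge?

After removing 1-9, the path 1-2-6-10-9 still connects them, so the edge is not a bridge.

No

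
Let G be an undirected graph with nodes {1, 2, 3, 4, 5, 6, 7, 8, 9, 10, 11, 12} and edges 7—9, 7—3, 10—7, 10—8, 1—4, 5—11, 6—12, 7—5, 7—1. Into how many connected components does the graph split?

2 is isolated — a component by itself.
Starting from 6 we can reach 6, 12. That is one component of size 2.
Starting from 1 we can reach 1, 3, 4, 5, 7, 8, 9, 10, 11. That is one component of size 9.
Total: 3 components.

3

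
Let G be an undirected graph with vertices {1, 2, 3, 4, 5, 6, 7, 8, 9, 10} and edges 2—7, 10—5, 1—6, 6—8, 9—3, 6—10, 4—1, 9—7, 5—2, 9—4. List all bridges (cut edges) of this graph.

3-9, 6-8

The edges on the cycle 9-4-1-6-10-5-2-7-9 are not bridges since each lies on that cycle.
But removing 8—6 disconnects 8 from 6; removing 9—3 disconnects 9 from 3 — these are bridges.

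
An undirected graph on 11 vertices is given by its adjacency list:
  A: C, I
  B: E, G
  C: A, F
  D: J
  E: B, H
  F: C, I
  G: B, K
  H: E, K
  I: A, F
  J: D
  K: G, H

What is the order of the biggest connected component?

5

Starting from D we can reach D, J. That is one component of size 2.
Starting from A we can reach A, C, F, I. That is one component of size 4.
Starting from B we can reach B, E, G, H, K. That is one component of size 5.
The largest has 5 vertices.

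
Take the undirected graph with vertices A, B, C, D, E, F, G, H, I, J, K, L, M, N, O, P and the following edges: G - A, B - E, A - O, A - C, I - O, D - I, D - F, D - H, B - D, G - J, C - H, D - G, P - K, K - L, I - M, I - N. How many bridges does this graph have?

The edges on the cycle D-I-O-A-G-D are not bridges since each lies on that cycle.
But removing G - J disconnects G from J; removing D - F disconnects D from F; removing P - K disconnects P from K; removing D - B disconnects D from B — these are bridges.
In total 8 edges are bridges.

8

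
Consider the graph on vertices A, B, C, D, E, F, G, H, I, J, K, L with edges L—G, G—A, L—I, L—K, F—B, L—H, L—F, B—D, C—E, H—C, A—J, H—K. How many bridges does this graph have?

The edges on the cycle L-H-K-L are not bridges since each lies on that cycle.
But removing C—H disconnects C from H; removing G—A disconnects G from A; removing L—I disconnects L from I; removing E—C disconnects E from C — these are bridges.
In total 9 edges are bridges.

9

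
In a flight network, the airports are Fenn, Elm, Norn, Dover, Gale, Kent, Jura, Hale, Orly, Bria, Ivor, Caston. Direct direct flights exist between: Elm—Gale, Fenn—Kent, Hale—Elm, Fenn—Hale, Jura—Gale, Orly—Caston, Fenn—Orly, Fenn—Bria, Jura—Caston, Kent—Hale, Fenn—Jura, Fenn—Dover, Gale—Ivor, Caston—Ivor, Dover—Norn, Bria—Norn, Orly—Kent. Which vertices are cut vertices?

Fenn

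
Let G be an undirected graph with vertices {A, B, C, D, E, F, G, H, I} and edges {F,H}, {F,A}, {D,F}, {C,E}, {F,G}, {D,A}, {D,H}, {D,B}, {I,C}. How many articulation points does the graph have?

3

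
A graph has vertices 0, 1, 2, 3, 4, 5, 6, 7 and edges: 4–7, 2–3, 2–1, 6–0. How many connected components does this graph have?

4

5 is isolated — a component by itself.
Starting from 4 we can reach 4, 7. That is one component of size 2.
Starting from 0 we can reach 0, 6. That is one component of size 2.
Starting from 1 we can reach 1, 2, 3. That is one component of size 3.
Total: 4 components.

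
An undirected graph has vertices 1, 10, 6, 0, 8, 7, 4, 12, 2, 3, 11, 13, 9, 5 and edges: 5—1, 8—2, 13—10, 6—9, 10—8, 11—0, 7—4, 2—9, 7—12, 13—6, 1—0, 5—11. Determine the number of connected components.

4

3 is isolated — a component by itself.
Starting from 4 we can reach 4, 7, 12. That is one component of size 3.
Starting from 0 we can reach 0, 1, 5, 11. That is one component of size 4.
Starting from 2 we can reach 2, 6, 8, 9, 10, 13. That is one component of size 6.
Total: 4 components.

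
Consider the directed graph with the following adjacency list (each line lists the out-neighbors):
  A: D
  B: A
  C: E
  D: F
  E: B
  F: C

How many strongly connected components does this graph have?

1

{A, B, C, D, E, F} are all mutually reachable — one SCC of size 6.
That gives 1 strongly connected component.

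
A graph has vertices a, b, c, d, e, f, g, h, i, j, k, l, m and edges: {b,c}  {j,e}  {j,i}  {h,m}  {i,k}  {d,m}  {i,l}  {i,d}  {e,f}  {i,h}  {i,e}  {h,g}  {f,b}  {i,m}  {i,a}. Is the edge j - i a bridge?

After removing j - i, the path j-e-i still connects them, so the edge is not a bridge.

No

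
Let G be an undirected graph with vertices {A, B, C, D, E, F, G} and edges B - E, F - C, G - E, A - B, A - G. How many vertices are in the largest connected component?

D is isolated — a component by itself.
Starting from C we can reach C, F. That is one component of size 2.
Starting from A we can reach A, B, E, G. That is one component of size 4.
The largest has 4 vertices.

4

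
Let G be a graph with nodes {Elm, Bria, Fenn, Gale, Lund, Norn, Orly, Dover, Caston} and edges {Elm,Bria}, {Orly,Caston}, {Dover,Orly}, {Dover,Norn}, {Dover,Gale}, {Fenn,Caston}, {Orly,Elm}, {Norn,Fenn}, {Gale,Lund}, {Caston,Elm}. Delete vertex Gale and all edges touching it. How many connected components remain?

2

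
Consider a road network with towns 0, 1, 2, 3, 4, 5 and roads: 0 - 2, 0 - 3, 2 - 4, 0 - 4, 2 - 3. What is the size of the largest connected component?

1 is isolated — a component by itself.
5 is isolated — a component by itself.
Starting from 0 we can reach 0, 2, 3, 4. That is one component of size 4.
The largest has 4 vertices.

4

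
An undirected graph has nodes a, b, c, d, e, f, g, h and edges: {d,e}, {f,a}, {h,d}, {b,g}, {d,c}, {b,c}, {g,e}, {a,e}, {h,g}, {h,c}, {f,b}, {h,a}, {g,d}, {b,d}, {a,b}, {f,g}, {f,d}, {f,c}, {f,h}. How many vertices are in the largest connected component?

8

Starting from a we can reach a, b, c, d, e, f, g, h. That is one component of size 8.
The largest has 8 vertices.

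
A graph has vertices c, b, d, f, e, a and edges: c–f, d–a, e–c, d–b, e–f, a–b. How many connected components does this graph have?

Starting from c we can reach c, e, f. That is one component of size 3.
Starting from a we can reach a, b, d. That is one component of size 3.
Total: 2 components.

2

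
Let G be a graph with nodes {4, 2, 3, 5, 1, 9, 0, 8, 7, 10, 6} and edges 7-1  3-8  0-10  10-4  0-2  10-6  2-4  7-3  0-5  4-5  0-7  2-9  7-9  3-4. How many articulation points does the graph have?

3

Removing 3 increases the component count from 1 to 2, so 3 is a cut vertex.
Removing 7 increases the component count from 1 to 2, so 7 is a cut vertex.
Removing 10 increases the component count from 1 to 2, so 10 is a cut vertex.
By contrast removing 2 leaves 1 component; it is not a cut vertex. No other vertex is a cut vertex either.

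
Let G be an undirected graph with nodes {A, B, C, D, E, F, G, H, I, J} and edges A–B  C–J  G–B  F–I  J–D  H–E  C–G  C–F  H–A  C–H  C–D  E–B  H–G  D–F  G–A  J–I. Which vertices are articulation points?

C

Removing C increases the component count from 1 to 2, so C is a cut vertex.
By contrast removing I leaves 1 component; it is not a cut vertex. No other vertex is a cut vertex either.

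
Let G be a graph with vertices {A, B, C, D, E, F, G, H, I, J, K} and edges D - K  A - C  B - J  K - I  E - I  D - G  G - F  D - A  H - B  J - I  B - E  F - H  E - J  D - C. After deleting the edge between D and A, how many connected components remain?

1

D and A are still connected via D-C-A, so the component count stays at 1.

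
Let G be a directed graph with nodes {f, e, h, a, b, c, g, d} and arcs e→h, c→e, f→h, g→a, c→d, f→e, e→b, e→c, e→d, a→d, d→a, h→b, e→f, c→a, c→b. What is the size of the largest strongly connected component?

3

{c, e, f} are all mutually reachable — one SCC of size 3.
{a, d} are all mutually reachable — one SCC of size 2.
{b} is an SCC by itself.
{g} is an SCC by itself.
{h} is an SCC by itself.
The largest has 3 vertices.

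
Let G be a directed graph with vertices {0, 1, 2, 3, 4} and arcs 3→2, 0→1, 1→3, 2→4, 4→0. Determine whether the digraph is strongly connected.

From 4 we can reach every vertex (0, 1, 2, 3, 4), and every vertex can reach 4 (0, 1, 2, 3, 4). So the whole graph is one strongly connected component.

Yes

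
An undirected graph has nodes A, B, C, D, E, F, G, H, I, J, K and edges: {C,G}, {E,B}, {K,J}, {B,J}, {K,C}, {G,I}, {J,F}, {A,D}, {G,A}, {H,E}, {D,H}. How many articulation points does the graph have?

2

Removing G increases the component count from 1 to 2, so G is a cut vertex.
Removing J increases the component count from 1 to 2, so J is a cut vertex.
By contrast removing A leaves 1 component; it is not a cut vertex. No other vertex is a cut vertex either.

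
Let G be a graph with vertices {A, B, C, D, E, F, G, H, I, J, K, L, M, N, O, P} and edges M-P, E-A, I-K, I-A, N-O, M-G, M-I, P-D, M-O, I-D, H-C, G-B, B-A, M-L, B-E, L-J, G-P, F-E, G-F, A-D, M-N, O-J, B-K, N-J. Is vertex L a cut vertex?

No

Deleting L leaves 2 components (was 2), so L is not a cut vertex.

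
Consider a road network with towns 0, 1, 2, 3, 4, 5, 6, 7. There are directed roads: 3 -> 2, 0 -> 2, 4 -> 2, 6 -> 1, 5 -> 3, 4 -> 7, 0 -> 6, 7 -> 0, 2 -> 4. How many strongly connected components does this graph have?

{0, 2, 4, 7} are all mutually reachable — one SCC of size 4.
{3} is an SCC by itself.
{6} is an SCC by itself.
{1} is an SCC by itself.
{5} is an SCC by itself.
That gives 5 strongly connected components.

5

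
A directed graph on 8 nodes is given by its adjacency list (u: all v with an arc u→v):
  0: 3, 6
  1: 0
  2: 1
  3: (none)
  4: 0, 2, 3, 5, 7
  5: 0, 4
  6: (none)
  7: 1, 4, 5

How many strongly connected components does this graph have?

6

{4, 5, 7} are all mutually reachable — one SCC of size 3.
{0} is an SCC by itself.
{3} is an SCC by itself.
{1} is an SCC by itself.
{2} is an SCC by itself.
(and 1 more singleton SCC)
That gives 6 strongly connected components.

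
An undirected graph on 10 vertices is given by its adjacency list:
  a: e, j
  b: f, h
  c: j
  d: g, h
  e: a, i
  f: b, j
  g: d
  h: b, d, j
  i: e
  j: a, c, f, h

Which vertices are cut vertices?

a, d, e, h, j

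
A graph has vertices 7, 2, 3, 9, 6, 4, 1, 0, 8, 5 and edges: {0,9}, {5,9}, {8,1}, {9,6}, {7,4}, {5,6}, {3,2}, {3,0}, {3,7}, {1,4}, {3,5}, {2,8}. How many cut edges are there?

The edges on the cycle 3-2-8-1-4-7-3 are not bridges since each lies on that cycle.
Every edge lies on some cycle, so there are no bridges.

0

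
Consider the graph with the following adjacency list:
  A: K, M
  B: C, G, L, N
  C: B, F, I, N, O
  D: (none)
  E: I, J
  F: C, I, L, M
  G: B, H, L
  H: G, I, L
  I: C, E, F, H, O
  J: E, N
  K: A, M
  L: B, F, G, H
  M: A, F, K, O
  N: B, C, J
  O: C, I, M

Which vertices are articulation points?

M

Removing M increases the component count from 2 to 3, so M is a cut vertex.
By contrast removing H leaves 2 components; it is not a cut vertex. No other vertex is a cut vertex either.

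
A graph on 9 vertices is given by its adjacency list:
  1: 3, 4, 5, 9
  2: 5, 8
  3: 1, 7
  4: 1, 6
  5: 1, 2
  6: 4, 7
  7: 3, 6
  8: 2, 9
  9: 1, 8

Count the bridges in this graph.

The edges on the cycle 1-3-7-6-4-1 are not bridges since each lies on that cycle.
Every edge lies on some cycle, so there are no bridges.

0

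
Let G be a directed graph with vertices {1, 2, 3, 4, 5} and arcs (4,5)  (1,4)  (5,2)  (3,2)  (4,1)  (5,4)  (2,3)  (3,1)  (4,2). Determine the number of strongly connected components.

1

{1, 2, 3, 4, 5} are all mutually reachable — one SCC of size 5.
That gives 1 strongly connected component.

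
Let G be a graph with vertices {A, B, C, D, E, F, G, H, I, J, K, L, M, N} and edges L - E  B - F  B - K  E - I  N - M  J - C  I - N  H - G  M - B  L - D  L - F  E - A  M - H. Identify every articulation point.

B, E, H, L, M

Removing B increases the component count from 2 to 3, so B is a cut vertex.
Removing E increases the component count from 2 to 3, so E is a cut vertex.
Removing H increases the component count from 2 to 3, so H is a cut vertex.
Likewise L, M are cut vertices.
By contrast removing K leaves 2 components; it is not a cut vertex. No other vertex is a cut vertex either.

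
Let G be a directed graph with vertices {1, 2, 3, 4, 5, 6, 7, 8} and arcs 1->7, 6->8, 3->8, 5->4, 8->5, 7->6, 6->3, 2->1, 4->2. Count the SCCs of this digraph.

1

{1, 2, 3, 4, 5, 6, 7, 8} are all mutually reachable — one SCC of size 8.
That gives 1 strongly connected component.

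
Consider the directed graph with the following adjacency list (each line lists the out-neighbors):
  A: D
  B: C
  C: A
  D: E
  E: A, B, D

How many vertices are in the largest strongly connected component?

5

{A, B, C, D, E} are all mutually reachable — one SCC of size 5.
The largest has 5 vertices.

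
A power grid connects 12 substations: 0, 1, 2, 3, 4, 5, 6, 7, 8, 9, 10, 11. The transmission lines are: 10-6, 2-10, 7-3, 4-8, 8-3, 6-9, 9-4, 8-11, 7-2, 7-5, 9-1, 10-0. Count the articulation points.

Removing 7 increases the component count from 1 to 2, so 7 is a cut vertex.
Removing 8 increases the component count from 1 to 2, so 8 is a cut vertex.
Removing 9 increases the component count from 1 to 2, so 9 is a cut vertex.
Likewise 10 is a cut vertex.
By contrast removing 2 leaves 1 component; it is not a cut vertex. No other vertex is a cut vertex either.

4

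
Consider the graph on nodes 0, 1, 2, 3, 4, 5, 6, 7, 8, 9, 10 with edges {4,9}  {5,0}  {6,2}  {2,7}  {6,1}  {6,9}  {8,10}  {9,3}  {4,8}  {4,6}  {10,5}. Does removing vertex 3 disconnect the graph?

Deleting 3 leaves 1 component (was 1), so 3 is not a cut vertex.

No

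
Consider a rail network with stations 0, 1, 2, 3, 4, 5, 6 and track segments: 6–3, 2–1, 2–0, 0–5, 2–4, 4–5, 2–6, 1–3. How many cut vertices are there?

1

Removing 2 increases the component count from 1 to 2, so 2 is a cut vertex.
By contrast removing 3 leaves 1 component; it is not a cut vertex. No other vertex is a cut vertex either.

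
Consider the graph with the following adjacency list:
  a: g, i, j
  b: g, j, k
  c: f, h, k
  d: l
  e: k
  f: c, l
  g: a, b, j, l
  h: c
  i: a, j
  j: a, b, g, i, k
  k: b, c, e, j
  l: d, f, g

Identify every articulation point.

Removing c increases the component count from 1 to 2, so c is a cut vertex.
Removing k increases the component count from 1 to 2, so k is a cut vertex.
Removing l increases the component count from 1 to 2, so l is a cut vertex.
By contrast removing i leaves 1 component; it is not a cut vertex. No other vertex is a cut vertex either.

c, k, l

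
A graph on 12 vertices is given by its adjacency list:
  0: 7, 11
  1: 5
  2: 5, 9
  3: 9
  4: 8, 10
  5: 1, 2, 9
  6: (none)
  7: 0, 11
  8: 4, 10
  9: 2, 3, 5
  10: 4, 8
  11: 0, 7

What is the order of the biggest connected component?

5

6 is isolated — a component by itself.
Starting from 4 we can reach 4, 8, 10. That is one component of size 3.
Starting from 0 we can reach 0, 7, 11. That is one component of size 3.
Starting from 1 we can reach 1, 2, 3, 5, 9. That is one component of size 5.
The largest has 5 vertices.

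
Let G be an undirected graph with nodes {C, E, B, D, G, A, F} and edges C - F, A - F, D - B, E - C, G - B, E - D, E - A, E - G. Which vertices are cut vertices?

E

Removing E increases the component count from 1 to 2, so E is a cut vertex.
By contrast removing F leaves 1 component; it is not a cut vertex. No other vertex is a cut vertex either.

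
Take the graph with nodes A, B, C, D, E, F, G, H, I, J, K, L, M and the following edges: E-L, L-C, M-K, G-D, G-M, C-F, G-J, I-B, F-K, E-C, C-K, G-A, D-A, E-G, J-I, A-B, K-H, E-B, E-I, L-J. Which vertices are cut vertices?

K

Removing K increases the component count from 1 to 2, so K is a cut vertex.
By contrast removing G leaves 1 component; it is not a cut vertex. No other vertex is a cut vertex either.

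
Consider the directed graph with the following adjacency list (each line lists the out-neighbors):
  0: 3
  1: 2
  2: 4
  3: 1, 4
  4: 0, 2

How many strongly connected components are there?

1

{0, 1, 2, 3, 4} are all mutually reachable — one SCC of size 5.
That gives 1 strongly connected component.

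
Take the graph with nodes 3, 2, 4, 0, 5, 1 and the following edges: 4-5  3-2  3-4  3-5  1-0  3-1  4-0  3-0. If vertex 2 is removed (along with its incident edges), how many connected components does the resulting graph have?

With 2 gone, the remaining components are: {0, 1, 3, 4, 5}.
That is 1 component.

1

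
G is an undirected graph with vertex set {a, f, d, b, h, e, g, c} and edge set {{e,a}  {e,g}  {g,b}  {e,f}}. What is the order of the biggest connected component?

5

h is isolated — a component by itself.
c is isolated — a component by itself.
d is isolated — a component by itself.
Starting from a we can reach a, b, e, f, g. That is one component of size 5.
The largest has 5 vertices.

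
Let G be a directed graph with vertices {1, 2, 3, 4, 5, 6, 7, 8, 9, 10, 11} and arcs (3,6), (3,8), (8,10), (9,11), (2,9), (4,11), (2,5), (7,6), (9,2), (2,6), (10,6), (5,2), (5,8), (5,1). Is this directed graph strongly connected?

There is no directed path from 5 to 4, so the graph is not strongly connected.

No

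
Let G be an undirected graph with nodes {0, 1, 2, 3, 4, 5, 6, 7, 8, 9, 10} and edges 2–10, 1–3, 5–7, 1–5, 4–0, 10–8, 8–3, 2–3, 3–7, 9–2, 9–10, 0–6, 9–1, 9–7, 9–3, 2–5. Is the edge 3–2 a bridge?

After removing 3–2, the path 3-9-2 still connects them, so the edge is not a bridge.

No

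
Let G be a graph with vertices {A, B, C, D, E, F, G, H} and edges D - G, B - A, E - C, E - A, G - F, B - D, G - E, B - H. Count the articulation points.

Removing B increases the component count from 1 to 2, so B is a cut vertex.
Removing E increases the component count from 1 to 2, so E is a cut vertex.
Removing G increases the component count from 1 to 2, so G is a cut vertex.
By contrast removing F leaves 1 component; it is not a cut vertex. No other vertex is a cut vertex either.

3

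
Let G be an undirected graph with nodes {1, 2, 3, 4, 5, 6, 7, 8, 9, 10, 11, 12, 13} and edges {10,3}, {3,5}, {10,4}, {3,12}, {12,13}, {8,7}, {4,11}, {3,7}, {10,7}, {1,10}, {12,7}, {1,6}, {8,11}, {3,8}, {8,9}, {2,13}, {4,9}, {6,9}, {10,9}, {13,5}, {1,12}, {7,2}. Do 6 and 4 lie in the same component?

Yes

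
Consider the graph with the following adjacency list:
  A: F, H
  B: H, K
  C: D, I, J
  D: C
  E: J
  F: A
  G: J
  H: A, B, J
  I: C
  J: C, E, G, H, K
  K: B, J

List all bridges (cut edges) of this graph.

The edges on the cycle H-B-K-J-H are not bridges since each lies on that cycle.
But removing J-C disconnects J from C; removing C-I disconnects C from I; removing F-A disconnects F from A; removing E-J disconnects E from J — these are bridges.
In total 7 edges are bridges.

A-F, A-H, C-D, C-I, C-J, E-J, G-J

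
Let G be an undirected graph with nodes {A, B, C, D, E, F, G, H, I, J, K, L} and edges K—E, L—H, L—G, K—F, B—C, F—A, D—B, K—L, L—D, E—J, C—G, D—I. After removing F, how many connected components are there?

With F gone, the remaining components are: {A}; {B, C, D, E, G, H, I, J, K, L}.
That is 2 components.

2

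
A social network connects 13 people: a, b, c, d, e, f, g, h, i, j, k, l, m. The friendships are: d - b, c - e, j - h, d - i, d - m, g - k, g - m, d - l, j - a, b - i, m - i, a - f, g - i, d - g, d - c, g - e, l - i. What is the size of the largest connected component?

9

Starting from a we can reach a, f, h, j. That is one component of size 4.
Starting from b we can reach b, c, d, e, g, i, k, l, m. That is one component of size 9.
The largest has 9 vertices.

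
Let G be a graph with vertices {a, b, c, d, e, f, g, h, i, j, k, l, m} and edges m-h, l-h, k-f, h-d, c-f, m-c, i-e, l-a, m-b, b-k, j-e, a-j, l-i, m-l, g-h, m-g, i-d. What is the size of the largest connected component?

13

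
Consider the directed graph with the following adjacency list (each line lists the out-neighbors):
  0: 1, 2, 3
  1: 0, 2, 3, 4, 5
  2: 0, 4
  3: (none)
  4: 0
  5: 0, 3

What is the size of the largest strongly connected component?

5

{0, 1, 2, 4, 5} are all mutually reachable — one SCC of size 5.
{3} is an SCC by itself.
The largest has 5 vertices.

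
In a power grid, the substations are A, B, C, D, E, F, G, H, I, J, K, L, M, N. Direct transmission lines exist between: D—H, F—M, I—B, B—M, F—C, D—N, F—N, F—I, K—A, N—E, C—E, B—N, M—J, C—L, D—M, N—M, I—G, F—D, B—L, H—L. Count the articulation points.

2

Removing I increases the component count from 2 to 3, so I is a cut vertex.
Removing M increases the component count from 2 to 3, so M is a cut vertex.
By contrast removing K leaves 2 components; it is not a cut vertex. No other vertex is a cut vertex either.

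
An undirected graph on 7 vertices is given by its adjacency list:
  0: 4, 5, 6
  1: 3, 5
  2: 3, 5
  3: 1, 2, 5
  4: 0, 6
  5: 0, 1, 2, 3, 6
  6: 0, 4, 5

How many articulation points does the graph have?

1

Removing 5 increases the component count from 1 to 2, so 5 is a cut vertex.
By contrast removing 0 leaves 1 component; it is not a cut vertex. No other vertex is a cut vertex either.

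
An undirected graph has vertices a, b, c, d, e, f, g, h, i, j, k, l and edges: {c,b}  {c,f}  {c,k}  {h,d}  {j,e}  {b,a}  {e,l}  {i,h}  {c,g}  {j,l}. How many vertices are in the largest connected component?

6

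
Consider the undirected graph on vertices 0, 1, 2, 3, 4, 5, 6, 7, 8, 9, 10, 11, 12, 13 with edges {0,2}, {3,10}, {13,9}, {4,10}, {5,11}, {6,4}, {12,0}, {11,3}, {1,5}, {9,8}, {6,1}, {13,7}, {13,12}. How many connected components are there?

2

Starting from 1 we can reach 1, 3, 4, 5, 6, 10, 11. That is one component of size 7.
Starting from 0 we can reach 0, 2, 7, 8, 9, 12, 13. That is one component of size 7.
Total: 2 components.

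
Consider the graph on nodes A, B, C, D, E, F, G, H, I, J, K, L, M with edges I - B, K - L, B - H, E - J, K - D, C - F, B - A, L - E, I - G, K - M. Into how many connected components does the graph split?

3

Starting from C we can reach C, F. That is one component of size 2.
Starting from A we can reach A, B, G, H, I. That is one component of size 5.
Starting from D we can reach D, E, J, K, L, M. That is one component of size 6.
Total: 3 components.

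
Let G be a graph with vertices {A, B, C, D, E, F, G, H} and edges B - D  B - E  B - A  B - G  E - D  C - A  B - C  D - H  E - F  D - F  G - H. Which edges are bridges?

The edges on the cycle B-C-A-B are not bridges since each lies on that cycle.
Every edge lies on some cycle, so there are no bridges.

none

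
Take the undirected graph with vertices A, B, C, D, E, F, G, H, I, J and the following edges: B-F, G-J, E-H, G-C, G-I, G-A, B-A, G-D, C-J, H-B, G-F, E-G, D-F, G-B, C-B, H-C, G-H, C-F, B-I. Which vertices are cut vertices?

none

Removing H, for instance, still leaves 1 component. No single vertex removal increases the component count — the graph has no articulation points.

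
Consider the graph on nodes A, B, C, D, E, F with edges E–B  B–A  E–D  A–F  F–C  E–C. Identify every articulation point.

Removing E increases the component count from 1 to 2, so E is a cut vertex.
By contrast removing A leaves 1 component; it is not a cut vertex. No other vertex is a cut vertex either.

E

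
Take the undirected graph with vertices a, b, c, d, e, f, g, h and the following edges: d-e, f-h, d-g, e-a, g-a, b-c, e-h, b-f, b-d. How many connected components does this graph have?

1

Starting from a we can reach a, b, c, d, e, f, g, h. That is one component of size 8.
Total: 1 component.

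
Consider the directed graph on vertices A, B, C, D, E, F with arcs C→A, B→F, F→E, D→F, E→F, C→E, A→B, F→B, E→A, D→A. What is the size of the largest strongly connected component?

4

{A, B, E, F} are all mutually reachable — one SCC of size 4.
{D} is an SCC by itself.
{C} is an SCC by itself.
The largest has 4 vertices.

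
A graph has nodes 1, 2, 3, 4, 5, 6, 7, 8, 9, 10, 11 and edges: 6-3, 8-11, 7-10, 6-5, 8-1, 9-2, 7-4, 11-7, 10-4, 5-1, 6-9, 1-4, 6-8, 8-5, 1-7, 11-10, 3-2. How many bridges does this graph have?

0

The edges on the cycle 11-7-10-11 are not bridges since each lies on that cycle.
Every edge lies on some cycle, so there are no bridges.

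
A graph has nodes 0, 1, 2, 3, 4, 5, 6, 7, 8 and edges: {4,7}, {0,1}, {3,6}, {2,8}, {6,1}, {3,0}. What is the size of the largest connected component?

4

5 is isolated — a component by itself.
Starting from 4 we can reach 4, 7. That is one component of size 2.
Starting from 2 we can reach 2, 8. That is one component of size 2.
Starting from 0 we can reach 0, 1, 3, 6. That is one component of size 4.
The largest has 4 vertices.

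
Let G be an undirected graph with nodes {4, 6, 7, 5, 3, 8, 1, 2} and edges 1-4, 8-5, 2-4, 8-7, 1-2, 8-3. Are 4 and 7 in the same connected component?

No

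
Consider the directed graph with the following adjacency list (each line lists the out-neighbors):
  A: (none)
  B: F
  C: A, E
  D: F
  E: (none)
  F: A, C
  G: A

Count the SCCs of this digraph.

7

{F} is an SCC by itself.
{C} is an SCC by itself.
{E} is an SCC by itself.
{B} is an SCC by itself.
{A} is an SCC by itself.
(and 2 more singleton SCCs)
That gives 7 strongly connected components.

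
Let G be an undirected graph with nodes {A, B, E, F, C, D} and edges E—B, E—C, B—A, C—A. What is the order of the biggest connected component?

4

F is isolated — a component by itself.
D is isolated — a component by itself.
Starting from A we can reach A, B, C, E. That is one component of size 4.
The largest has 4 vertices.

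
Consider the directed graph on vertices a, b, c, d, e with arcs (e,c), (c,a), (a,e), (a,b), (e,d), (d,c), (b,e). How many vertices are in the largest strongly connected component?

5

{a, b, c, d, e} are all mutually reachable — one SCC of size 5.
The largest has 5 vertices.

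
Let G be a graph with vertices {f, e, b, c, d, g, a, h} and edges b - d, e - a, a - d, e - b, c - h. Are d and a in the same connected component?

From d we can reach a, b, d, e, which includes a.

Yes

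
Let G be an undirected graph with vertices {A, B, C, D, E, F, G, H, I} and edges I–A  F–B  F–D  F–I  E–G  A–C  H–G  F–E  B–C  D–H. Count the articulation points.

1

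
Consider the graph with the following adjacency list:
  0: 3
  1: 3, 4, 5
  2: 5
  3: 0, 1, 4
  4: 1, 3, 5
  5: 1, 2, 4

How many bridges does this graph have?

2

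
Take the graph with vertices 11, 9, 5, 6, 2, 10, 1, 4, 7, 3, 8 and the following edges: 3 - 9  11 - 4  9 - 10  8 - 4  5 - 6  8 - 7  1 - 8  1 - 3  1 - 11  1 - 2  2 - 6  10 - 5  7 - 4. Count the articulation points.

1

Removing 1 increases the component count from 1 to 2, so 1 is a cut vertex.
By contrast removing 11 leaves 1 component; it is not a cut vertex. No other vertex is a cut vertex either.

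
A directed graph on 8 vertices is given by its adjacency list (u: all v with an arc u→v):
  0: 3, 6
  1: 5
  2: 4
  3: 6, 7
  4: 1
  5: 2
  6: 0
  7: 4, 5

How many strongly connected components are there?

3

{1, 2, 4, 5} are all mutually reachable — one SCC of size 4.
{0, 3, 6} are all mutually reachable — one SCC of size 3.
{7} is an SCC by itself.
That gives 3 strongly connected components.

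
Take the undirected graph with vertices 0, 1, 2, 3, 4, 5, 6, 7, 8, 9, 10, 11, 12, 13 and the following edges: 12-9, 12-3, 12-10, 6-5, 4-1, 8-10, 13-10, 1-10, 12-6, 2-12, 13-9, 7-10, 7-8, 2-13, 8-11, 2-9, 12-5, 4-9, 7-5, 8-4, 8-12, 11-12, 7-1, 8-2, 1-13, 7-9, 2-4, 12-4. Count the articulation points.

Removing 12 increases the component count from 2 to 3, so 12 is a cut vertex.
By contrast removing 9 leaves 2 components; it is not a cut vertex. No other vertex is a cut vertex either.

1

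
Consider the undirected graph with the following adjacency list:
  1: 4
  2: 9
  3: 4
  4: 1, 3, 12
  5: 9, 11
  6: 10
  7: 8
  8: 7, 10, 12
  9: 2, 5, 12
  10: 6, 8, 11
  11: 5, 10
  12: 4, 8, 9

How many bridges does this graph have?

The edges on the cycle 5-9-12-8-10-11-5 are not bridges since each lies on that cycle.
But removing 8-7 disconnects 8 from 7; removing 3-4 disconnects 3 from 4; removing 1-4 disconnects 1 from 4; removing 6-10 disconnects 6 from 10 — these are bridges.
In total 6 edges are bridges.

6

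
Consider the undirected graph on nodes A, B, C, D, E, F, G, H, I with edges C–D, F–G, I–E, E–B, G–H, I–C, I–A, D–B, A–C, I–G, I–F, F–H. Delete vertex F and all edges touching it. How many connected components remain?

1

With F gone, the remaining components are: {A, B, C, D, E, G, H, I}.
That is 1 component.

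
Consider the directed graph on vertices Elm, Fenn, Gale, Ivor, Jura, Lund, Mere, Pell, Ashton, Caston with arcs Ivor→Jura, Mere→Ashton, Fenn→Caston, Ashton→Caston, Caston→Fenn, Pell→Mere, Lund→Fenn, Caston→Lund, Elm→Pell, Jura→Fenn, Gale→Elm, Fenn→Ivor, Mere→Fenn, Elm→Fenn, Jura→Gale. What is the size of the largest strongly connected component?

{Elm, Fenn, Gale, Ivor, Jura, Lund, Mere, Pell, Ashton, Caston} are all mutually reachable — one SCC of size 10.
The largest has 10 vertices.

10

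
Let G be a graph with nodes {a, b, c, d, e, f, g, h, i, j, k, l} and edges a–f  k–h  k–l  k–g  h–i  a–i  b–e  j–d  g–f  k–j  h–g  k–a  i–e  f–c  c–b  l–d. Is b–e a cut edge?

No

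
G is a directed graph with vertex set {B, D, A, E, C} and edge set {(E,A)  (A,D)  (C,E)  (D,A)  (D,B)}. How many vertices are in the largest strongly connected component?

2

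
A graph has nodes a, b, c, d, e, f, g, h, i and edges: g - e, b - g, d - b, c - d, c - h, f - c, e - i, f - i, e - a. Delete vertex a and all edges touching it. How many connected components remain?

With a gone, the remaining components are: {b, c, d, e, f, g, h, i}.
That is 1 component.

1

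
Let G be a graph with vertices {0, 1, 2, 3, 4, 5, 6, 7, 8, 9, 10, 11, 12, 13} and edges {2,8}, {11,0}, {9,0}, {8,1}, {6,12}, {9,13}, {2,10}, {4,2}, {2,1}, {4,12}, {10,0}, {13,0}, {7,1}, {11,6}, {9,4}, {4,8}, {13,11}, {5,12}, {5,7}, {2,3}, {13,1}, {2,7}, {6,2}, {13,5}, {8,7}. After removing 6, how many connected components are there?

With 6 gone, the remaining components are: {0, 1, 2, 3, 4, 5, 7, 8, 9, 10, 11, 12, 13}.
That is 1 component.

1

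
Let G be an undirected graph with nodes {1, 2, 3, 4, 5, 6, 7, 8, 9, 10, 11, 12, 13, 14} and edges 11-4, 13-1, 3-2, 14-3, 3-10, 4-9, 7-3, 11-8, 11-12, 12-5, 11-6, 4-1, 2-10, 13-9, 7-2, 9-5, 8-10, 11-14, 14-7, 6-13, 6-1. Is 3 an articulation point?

Deleting 3 leaves 1 component (was 1) (its neighbors 2, 7, 10, 14 remain connected to each other), so 3 is not a cut vertex.

No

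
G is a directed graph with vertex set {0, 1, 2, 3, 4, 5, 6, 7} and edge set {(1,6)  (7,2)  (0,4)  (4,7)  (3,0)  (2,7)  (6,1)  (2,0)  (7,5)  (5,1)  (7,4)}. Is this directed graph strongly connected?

No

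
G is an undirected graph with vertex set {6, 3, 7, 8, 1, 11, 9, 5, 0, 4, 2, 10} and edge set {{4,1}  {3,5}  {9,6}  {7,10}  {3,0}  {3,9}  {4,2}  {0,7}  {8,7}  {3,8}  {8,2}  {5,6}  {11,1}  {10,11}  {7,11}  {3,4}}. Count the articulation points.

1

Removing 3 increases the component count from 1 to 2, so 3 is a cut vertex.
By contrast removing 5 leaves 1 component; it is not a cut vertex. No other vertex is a cut vertex either.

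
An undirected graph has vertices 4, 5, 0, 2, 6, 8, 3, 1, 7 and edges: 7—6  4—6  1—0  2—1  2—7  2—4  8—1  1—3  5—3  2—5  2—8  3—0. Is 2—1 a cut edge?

After removing 2—1, the path 2-8-1 still connects them, so the edge is not a bridge.

No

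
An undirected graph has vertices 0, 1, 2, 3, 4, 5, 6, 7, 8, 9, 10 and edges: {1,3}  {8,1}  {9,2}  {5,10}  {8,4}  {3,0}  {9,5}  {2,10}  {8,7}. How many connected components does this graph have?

3

6 is isolated — a component by itself.
Starting from 2 we can reach 2, 5, 9, 10. That is one component of size 4.
Starting from 0 we can reach 0, 1, 3, 4, 7, 8. That is one component of size 6.
Total: 3 components.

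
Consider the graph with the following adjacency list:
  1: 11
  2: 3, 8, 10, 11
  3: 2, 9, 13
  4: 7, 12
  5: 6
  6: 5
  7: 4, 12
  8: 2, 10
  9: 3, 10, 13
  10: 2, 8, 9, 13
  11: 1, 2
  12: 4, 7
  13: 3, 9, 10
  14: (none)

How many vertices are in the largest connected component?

8

14 is isolated — a component by itself.
Starting from 5 we can reach 5, 6. That is one component of size 2.
Starting from 4 we can reach 4, 7, 12. That is one component of size 3.
Starting from 1 we can reach 1, 2, 3, 8, 9, 10, 11, 13. That is one component of size 8.
The largest has 8 vertices.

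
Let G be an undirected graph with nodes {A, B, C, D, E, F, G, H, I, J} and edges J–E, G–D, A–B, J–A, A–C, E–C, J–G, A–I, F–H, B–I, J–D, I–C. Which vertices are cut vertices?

J

Removing J increases the component count from 2 to 3, so J is a cut vertex.
By contrast removing H leaves 2 components; it is not a cut vertex. No other vertex is a cut vertex either.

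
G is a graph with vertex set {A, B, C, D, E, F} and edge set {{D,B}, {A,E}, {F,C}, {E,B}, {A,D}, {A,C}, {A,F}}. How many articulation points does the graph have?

1

Removing A increases the component count from 1 to 2, so A is a cut vertex.
By contrast removing D leaves 1 component; it is not a cut vertex. No other vertex is a cut vertex either.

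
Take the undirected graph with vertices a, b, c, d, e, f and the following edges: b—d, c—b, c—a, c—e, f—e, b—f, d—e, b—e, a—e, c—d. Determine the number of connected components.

1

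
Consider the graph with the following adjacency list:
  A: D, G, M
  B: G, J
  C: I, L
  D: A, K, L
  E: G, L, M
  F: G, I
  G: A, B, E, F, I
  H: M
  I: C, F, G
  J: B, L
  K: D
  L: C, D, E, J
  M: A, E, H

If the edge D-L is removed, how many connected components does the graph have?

1

D and L are still connected via D-A-G-E-L, so the component count stays at 1.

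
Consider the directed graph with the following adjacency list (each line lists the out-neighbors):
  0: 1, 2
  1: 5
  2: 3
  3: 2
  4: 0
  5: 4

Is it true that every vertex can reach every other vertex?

There is no directed path from 2 to 1, so the graph is not strongly connected.

No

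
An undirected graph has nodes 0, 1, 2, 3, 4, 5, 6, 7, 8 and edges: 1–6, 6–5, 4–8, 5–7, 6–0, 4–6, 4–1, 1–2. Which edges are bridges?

0-6, 1-2, 4-8, 5-6, 5-7

The edges on the cycle 4-1-6-4 are not bridges since each lies on that cycle.
But removing 6–5 disconnects 6 from 5; removing 4–8 disconnects 4 from 8; removing 5–7 disconnects 5 from 7; removing 6–0 disconnects 6 from 0 — these are bridges.
In total 5 edges are bridges.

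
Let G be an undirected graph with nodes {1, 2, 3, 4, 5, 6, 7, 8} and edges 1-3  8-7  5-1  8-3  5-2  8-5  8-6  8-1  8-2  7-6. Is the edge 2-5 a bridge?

No

After removing 2-5, the path 2-8-5 still connects them, so the edge is not a bridge.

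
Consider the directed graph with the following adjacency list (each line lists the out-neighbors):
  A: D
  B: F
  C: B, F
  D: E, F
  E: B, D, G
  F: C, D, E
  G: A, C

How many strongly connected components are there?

1

{A, B, C, D, E, F, G} are all mutually reachable — one SCC of size 7.
That gives 1 strongly connected component.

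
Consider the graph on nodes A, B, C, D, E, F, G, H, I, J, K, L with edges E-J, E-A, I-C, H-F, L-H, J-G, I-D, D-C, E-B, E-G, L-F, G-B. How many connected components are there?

4

K is isolated — a component by itself.
Starting from C we can reach C, D, I. That is one component of size 3.
Starting from F we can reach F, H, L. That is one component of size 3.
Starting from A we can reach A, B, E, G, J. That is one component of size 5.
Total: 4 components.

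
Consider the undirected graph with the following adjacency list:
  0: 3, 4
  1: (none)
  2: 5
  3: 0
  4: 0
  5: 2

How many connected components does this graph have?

3

1 is isolated — a component by itself.
Starting from 2 we can reach 2, 5. That is one component of size 2.
Starting from 0 we can reach 0, 3, 4. That is one component of size 3.
Total: 3 components.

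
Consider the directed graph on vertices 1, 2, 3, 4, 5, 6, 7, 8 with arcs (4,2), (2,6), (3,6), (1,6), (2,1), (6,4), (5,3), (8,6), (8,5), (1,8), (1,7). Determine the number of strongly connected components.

{1, 2, 3, 4, 5, 6, 8} are all mutually reachable — one SCC of size 7.
{7} is an SCC by itself.
That gives 2 strongly connected components.

2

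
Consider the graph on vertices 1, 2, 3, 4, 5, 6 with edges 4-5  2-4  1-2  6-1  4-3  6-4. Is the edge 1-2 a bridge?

After removing 1-2, the path 1-6-4-2 still connects them, so the edge is not a bridge.

No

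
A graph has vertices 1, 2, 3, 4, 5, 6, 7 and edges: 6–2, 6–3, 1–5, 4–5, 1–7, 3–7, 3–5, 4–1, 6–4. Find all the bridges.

2-6

The edges on the cycle 6-3-5-1-4-6 are not bridges since each lies on that cycle.
But removing 6–2 disconnects 6 from 2 — this is a bridge.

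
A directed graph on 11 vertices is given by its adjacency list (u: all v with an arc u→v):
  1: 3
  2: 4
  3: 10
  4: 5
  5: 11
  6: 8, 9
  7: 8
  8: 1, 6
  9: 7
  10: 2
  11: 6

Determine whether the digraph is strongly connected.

From 10 we can reach every vertex (1, 2, 3, 4, 5, 6, 7, 8, 9, 10, 11), and every vertex can reach 10 (1, 2, 3, 4, 5, 6, 7, 8, 9, 10, 11). So the whole graph is one strongly connected component.

Yes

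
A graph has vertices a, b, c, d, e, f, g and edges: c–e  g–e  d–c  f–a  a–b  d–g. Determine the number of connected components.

2

Starting from a we can reach a, b, f. That is one component of size 3.
Starting from c we can reach c, d, e, g. That is one component of size 4.
Total: 2 components.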